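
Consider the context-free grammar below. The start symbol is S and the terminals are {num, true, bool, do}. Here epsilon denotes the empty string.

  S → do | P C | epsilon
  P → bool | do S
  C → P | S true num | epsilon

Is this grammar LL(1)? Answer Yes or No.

No

FIRST(S) = {epsilon, bool, do}
FIRST(P) = {bool, do}
FIRST(C) = {epsilon, bool, do, true}
FOLLOW(S) = {$, bool, do, true}
FOLLOW(P) = {$, bool, do, true}
FOLLOW(C) = {$, bool, do, true}
Cell M[C, bool] receives both C → P and C → S true num and C → epsilon — the grammar is not LL(1).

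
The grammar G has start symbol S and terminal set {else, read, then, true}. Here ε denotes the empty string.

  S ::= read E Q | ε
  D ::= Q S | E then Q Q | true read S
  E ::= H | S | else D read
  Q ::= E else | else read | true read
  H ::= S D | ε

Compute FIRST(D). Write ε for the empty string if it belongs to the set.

{else, read, then, true}

FIRST(S): from S::=read E Q we get {read}; from S::=ε we get {ε}. So FIRST(S) = {ε, read}.
FIRST(D): from D::=Q S we get {else, read, then, true}; from D::=E then Q Q we get {else, read, then, true}; from D::=true read S we get {true}. So FIRST(D) = {else, read, then, true}.
FIRST(H): from H::=S D we get {else, read, then, true}; from H::=ε we get {ε}. So FIRST(H) = {ε, else, read, then, true}.
FIRST(E): from E::=H we get {ε, else, read, then, true}; from E::=S we get {ε, read}; from E::=else D read we get {else}. So FIRST(E) = {ε, else, read, then, true}.
FIRST(Q): from Q::=E else we get {else, read, then, true}; from Q::=else read we get {else}; from Q::=true read we get {true}. So FIRST(Q) = {else, read, then, true}.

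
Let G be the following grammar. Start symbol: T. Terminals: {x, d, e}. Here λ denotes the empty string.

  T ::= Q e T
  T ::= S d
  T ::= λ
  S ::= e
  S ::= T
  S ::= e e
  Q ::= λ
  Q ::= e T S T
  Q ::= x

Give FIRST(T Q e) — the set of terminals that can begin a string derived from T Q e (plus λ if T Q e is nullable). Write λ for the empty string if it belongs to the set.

FIRST(Q): from Q::=λ we get {λ}; from Q::=e T S T we get {e}; from Q::=x we get {x}. So FIRST(Q) = {λ, e, x}.
FIRST(T): from T::=Q e T we get {e, x}; from T::=S d we get {d, e, x}; from T::=λ we get {λ}. So FIRST(T) = {λ, d, e, x}.
FIRST(S): from S::=e we get {e}; from S::=T we get {λ, d, e, x}; from S::=e e we get {e}. So FIRST(S) = {λ, d, e, x}.
FIRST(T Q e): take FIRST of each symbol in turn, carrying on past any symbol whose FIRST contains λ; result {d, e, x}.

{d, e, x}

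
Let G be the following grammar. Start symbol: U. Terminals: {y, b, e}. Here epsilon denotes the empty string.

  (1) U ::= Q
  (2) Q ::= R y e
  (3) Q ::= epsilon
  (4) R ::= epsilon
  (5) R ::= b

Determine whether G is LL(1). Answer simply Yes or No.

Yes

FIRST(U) = {epsilon, b, y}
FIRST(Q) = {epsilon, b, y}
FIRST(R) = {epsilon, b}
FOLLOW(U) = {$}
FOLLOW(Q) = {$}
FOLLOW(R) = {y}
Each cell of M receives at most one production.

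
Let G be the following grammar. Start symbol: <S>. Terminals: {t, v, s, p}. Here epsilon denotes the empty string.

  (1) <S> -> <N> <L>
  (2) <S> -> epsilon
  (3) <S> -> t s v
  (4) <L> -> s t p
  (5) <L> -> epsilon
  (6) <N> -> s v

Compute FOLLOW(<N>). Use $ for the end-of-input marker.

FIRST(<L>): from <L>->s t p we get {s}; from <L>->epsilon we get {epsilon}. So FIRST(<L>) = {epsilon, s}.
FIRST(<N>): from <N>->s v we get {s}. So FIRST(<N>) = {s}.
FIRST(<S>): from <S>-><N> <L> we get {s}; from <S>->epsilon we get {epsilon}; from <S>->t s v we get {t}. So FIRST(<S>) = {epsilon, s, t}.
FOLLOW(<S>) includes $ since <S> is the start symbol.
FOLLOW(<S>): <S> appears on no right-hand side. Thus FOLLOW(<S>) = {$}.
FOLLOW(<L>): in <S>-><N> <L>, the suffix after <L> is empty, so FOLLOW(<L>) ⊇ FOLLOW(<S>) = {$}. Thus FOLLOW(<L>) = {$}.
FOLLOW(<N>): in <S>-><N> <L>, <N> is followed by <L> with FIRST {epsilon, s}; in <S>-><N> <L>, the suffix after <N> is nullable, so FOLLOW(<N>) ⊇ FOLLOW(<S>) = {$}. Thus FOLLOW(<N>) = {$, s}.

{$, s}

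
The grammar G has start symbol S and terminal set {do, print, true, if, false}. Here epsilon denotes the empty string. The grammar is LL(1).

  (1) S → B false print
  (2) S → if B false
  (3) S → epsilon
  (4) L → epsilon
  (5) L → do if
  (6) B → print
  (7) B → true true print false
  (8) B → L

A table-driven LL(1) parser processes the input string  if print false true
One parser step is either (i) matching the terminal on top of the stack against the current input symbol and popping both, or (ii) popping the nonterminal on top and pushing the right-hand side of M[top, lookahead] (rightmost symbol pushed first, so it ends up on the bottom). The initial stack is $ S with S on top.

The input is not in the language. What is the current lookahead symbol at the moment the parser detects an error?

true

step 1: stack=$ S  input=if print false true $  — expand S → if B false
step 2: stack=$ false B if  input=if print false true $  — match if
step 3: stack=$ false B  input=print false true $  — expand B → print
step 4: stack=$ false print  input=print false true $  — match print
step 5: stack=$ false  input=false true $  — match false
step 6: stack=$  input=true $  — error: stack empty but input remains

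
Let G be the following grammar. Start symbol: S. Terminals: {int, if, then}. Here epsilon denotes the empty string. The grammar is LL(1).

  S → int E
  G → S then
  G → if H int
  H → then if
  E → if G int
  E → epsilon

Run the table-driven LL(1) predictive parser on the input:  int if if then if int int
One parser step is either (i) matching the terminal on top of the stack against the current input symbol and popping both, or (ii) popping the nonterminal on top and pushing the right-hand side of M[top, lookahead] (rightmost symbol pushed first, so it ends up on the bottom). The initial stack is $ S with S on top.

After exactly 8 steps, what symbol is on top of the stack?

if

     Stack              Input                        Action
  1  $ S                int if if then if int int $  expand S → int E
  2  $ E int            int if if then if int int $  match int
  3  $ E                if if then if int int $      expand E → if G int
  4  $ int G if         if if then if int int $      match if
  5  $ int G            if then if int int $         expand G → if H int
  6  $ int int H if     if then if int int $         match if
  7  $ int int H        then if int int $            expand H → then if
  8  $ int int if then  then if int int $            match then
Stack after step 8: $ int int if (top = if).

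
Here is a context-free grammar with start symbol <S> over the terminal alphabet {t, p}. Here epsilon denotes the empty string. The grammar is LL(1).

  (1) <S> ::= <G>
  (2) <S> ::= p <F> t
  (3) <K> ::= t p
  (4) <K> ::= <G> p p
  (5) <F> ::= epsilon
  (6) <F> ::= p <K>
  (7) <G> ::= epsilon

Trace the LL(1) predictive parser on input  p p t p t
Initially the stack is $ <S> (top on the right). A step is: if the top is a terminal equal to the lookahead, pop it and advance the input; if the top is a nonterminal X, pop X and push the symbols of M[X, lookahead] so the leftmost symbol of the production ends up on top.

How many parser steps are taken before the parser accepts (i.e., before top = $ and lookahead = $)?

step 1: stack=$ <S>  input=p p t p t $  — expand <S> ::= p <F> t
step 2: stack=$ t <F> p  input=p p t p t $  — match p
step 3: stack=$ t <F>  input=p t p t $  — expand <F> ::= p <K>
step 4: stack=$ t <K> p  input=p t p t $  — match p
step 5: stack=$ t <K>  input=t p t $  — expand <K> ::= t p
step 6: stack=$ t p t  input=t p t $  — match t
step 7: stack=$ t p  input=p t $  — match p
step 8: stack=$ t  input=t $  — match t
Accept reached after 8 steps.

8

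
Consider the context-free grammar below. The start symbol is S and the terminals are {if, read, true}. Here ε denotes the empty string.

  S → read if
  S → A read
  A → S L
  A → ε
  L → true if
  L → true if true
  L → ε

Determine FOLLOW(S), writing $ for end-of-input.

FIRST(L): from L→true if we get {true}; from L→true if true we get {true}; from L→ε we get {ε}. So FIRST(L) = {ε, true}.
FIRST(S): from S→read if we get {read}; from S→A read we get {read}. So FIRST(S) = {read}.
FIRST(A): from A→S L we get {read}; from A→ε we get {ε}. So FIRST(A) = {ε, read}.
FOLLOW(S) includes $ since S is the start symbol.
FOLLOW(A): in S→A read, A is followed by read with FIRST {read}. Thus FOLLOW(A) = {read}.
FOLLOW(S): in A→S L, S is followed by L with FIRST {ε, true}; in A→S L, the suffix after S is nullable, so FOLLOW(S) ⊇ FOLLOW(A) = {read}. Thus FOLLOW(S) = {$, read, true}.
FOLLOW(L): in A→S L, the suffix after L is empty, so FOLLOW(L) ⊇ FOLLOW(A) = {read}. Thus FOLLOW(L) = {read}.

{$, read, true}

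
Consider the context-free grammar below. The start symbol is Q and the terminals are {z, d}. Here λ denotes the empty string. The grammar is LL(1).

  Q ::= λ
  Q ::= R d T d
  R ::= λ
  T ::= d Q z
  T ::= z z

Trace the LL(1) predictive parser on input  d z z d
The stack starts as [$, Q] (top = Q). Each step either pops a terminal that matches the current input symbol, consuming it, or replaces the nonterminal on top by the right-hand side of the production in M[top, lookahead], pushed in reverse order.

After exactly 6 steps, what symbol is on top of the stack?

     Stack      Input      Action
  1  $ Q        d z z d $  expand Q ::= R d T d
  2  $ d T d R  d z z d $  expand R ::= λ
  3  $ d T d    d z z d $  match d
  4  $ d T      z z d $    expand T ::= z z
  5  $ d z z    z z d $    match z
  6  $ d z      z d $      match z
Stack after step 6: $ d (top = d).

d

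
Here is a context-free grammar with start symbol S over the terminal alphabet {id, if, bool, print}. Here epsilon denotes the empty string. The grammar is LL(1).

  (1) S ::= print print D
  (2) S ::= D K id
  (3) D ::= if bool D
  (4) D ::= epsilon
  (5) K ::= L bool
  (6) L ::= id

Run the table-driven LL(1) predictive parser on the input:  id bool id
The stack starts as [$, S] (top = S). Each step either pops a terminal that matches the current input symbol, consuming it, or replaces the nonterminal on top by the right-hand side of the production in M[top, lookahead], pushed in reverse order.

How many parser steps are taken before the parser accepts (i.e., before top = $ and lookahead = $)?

7

step 1: stack=$ S  input=id bool id $  — expand S ::= D K id
step 2: stack=$ id K D  input=id bool id $  — expand D ::= epsilon
step 3: stack=$ id K  input=id bool id $  — expand K ::= L bool
step 4: stack=$ id bool L  input=id bool id $  — expand L ::= id
step 5: stack=$ id bool id  input=id bool id $  — match id
step 6: stack=$ id bool  input=bool id $  — match bool
step 7: stack=$ id  input=id $  — match id
Accept reached after 7 steps.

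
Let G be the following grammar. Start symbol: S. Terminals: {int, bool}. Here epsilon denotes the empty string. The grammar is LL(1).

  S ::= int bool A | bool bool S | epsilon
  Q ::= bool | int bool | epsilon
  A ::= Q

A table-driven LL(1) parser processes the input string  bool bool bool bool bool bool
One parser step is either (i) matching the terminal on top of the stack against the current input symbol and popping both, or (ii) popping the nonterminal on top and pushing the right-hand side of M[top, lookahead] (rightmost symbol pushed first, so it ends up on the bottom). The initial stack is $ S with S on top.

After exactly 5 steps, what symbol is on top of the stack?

step 1: stack=$ S  input=bool bool bool bool bool bool $  — expand S ::= bool bool S
step 2: stack=$ S bool bool  input=bool bool bool bool bool bool $  — match bool
step 3: stack=$ S bool  input=bool bool bool bool bool $  — match bool
step 4: stack=$ S  input=bool bool bool bool $  — expand S ::= bool bool S
step 5: stack=$ S bool bool  input=bool bool bool bool $  — match bool
Stack after step 5: $ S bool (top = bool).

bool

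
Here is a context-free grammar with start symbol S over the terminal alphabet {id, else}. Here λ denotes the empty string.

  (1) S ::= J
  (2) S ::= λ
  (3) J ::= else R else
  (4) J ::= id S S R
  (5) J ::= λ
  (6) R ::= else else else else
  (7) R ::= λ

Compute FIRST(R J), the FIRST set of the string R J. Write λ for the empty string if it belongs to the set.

FIRST(J) = {λ, else, id}
FIRST(R) = {λ, else}
FIRST(S) = {λ, else, id}  (via J)
FIRST(R J): take FIRST of each symbol in turn, carrying on past any symbol whose FIRST contains λ; result {λ, else, id}.

{λ, else, id}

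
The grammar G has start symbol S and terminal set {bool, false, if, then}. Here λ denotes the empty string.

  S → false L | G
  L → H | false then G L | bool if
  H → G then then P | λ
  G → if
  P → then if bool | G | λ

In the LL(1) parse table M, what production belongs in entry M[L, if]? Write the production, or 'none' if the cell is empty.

L → H

FIRST(G) = {if}
FIRST(S) = {false, if}  (via G)
FIRST(H) = {λ, if}  (via G then then P)
FIRST(P) = {λ, if, then}  (via G)
FIRST(L) = {λ, bool, false, if}  (via H)
FOLLOW(S) includes $ since S is the start symbol.
FOLLOW(S): S appears on no right-hand side. Thus FOLLOW(S) = {$}.
FOLLOW(L): in S→false L, the suffix after L is empty, so FOLLOW(L) ⊇ FOLLOW(S) = {$}; in L→false then G L, the suffix after L is empty (adds nothing new). Thus FOLLOW(L) = {$}.
For L → H: FIRST(H) = {λ, if}, so it goes in M[L, t] for t ∈ {if}; since λ ∈ FIRST, also for every t ∈ FOLLOW(L) = {$}.
For L → false then G L: FIRST(false then G L) = {false}, so it goes in M[L, t] for t ∈ {false}.
For L → bool if: FIRST(bool if) = {bool}, so it goes in M[L, t] for t ∈ {bool}.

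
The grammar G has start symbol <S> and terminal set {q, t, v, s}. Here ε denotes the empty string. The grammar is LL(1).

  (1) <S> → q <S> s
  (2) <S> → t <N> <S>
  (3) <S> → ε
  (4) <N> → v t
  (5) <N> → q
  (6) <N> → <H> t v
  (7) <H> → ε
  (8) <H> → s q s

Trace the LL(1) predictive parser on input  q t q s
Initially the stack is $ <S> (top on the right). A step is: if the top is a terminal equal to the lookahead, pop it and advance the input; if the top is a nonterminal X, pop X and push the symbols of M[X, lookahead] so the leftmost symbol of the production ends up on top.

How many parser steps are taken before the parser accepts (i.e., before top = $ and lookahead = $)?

     Stack          Input      Action
  1  $ <S>          q t q s $  expand <S> → q <S> s
  2  $ s <S> q      q t q s $  match q
  3  $ s <S>        t q s $    expand <S> → t <N> <S>
  4  $ s <S> <N> t  t q s $    match t
  5  $ s <S> <N>    q s $      expand <N> → q
  6  $ s <S> q      q s $      match q
  7  $ s <S>        s $        expand <S> → ε
  8  $ s            s $        match s
Accept reached after 8 steps.

8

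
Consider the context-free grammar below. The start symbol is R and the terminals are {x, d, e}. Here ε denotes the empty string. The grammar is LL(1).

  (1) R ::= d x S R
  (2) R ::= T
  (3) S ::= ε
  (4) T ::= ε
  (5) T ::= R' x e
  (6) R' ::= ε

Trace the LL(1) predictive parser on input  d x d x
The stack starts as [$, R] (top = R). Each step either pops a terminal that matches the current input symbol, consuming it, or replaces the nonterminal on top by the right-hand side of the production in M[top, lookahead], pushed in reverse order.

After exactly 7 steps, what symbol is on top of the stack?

S

     Stack      Input      Action
  1  $ R        d x d x $  expand R ::= d x S R
  2  $ R S x d  d x d x $  match d
  3  $ R S x    x d x $    match x
  4  $ R S      d x $      expand S ::= ε
  5  $ R        d x $      expand R ::= d x S R
  6  $ R S x d  d x $      match d
  7  $ R S x    x $        match x
Stack after step 7: $ R S (top = S).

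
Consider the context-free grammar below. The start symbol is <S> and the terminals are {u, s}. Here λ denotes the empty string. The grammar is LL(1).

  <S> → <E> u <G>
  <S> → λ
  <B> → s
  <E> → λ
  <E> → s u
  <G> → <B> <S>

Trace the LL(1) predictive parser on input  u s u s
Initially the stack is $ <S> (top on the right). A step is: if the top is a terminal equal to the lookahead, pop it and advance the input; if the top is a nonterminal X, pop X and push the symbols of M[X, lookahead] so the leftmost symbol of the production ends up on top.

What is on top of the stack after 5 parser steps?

s

     Stack        Input      Action
  1  $ <S>        u s u s $  expand <S> → <E> u <G>
  2  $ <G> u <E>  u s u s $  expand <E> → λ
  3  $ <G> u      u s u s $  match u
  4  $ <G>        s u s $    expand <G> → <B> <S>
  5  $ <S> <B>    s u s $    expand <B> → s
Stack after step 5: $ <S> s (top = s).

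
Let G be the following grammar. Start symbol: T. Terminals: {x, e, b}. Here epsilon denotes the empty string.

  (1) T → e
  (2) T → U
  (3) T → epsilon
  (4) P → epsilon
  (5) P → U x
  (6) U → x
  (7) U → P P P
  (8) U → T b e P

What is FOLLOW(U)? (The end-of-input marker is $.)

FIRST(T) = {epsilon, b, e, x}  (via U)
FIRST(P) = {epsilon, b, e, x}  (via U x)
FIRST(U) = {epsilon, b, e, x}  (via P P P, T b e P)
FOLLOW(T) includes $ since T is the start symbol.
FOLLOW(T): in U→T b e P, T is followed by b e P with FIRST {b}. Thus FOLLOW(T) = {$, b}.
FOLLOW(U): in T→U, the suffix after U is empty, so FOLLOW(U) ⊇ FOLLOW(T) = {$, b}; in P→U x, U is followed by x with FIRST {x}. Thus FOLLOW(U) = {$, b, x}.
FOLLOW(P): in U→P P P (occurrence 1), P is followed by P P with FIRST {epsilon, b, e, x}; in U→P P P (occurrence 1), the suffix after P is nullable, so FOLLOW(P) ⊇ FOLLOW(U) = {$, b, x}; in U→P P P (occurrence 2), P is followed by P with FIRST {epsilon, b, e, x}; in U→P P P (occurrence 2), the suffix after P is nullable, so FOLLOW(P) ⊇ FOLLOW(U) = {$, b, x}; in U→P P P (occurrence 3), the suffix after P is empty, so FOLLOW(P) ⊇ FOLLOW(U) = {$, b, x}; in U→T b e P, the suffix after P is empty, so FOLLOW(P) ⊇ FOLLOW(U) = {$, b, x}. Thus FOLLOW(P) = {$, b, e, x}.

{$, b, x}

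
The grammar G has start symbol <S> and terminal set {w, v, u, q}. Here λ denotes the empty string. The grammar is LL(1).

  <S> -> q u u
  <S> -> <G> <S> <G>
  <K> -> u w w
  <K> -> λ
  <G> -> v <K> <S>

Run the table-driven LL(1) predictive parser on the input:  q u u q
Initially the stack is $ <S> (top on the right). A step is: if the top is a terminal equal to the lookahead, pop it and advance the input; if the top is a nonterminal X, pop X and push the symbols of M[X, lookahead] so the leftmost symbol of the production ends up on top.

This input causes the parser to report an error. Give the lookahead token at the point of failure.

q

step 1: stack=$ <S>  input=q u u q $  — expand <S> -> q u u
step 2: stack=$ u u q  input=q u u q $  — match q
step 3: stack=$ u u  input=u u q $  — match u
step 4: stack=$ u  input=u q $  — match u
step 5: stack=$  input=q $  — error: stack empty but input remains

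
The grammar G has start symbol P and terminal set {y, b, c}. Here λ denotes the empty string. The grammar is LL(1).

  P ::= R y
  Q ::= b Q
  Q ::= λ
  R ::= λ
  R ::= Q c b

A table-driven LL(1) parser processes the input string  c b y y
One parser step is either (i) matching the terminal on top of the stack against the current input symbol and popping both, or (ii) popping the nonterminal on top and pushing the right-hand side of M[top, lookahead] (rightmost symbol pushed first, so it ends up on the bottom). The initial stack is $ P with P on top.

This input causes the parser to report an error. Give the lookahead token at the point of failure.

     Stack      Input      Action
  1  $ P        c b y y $  expand P ::= R y
  2  $ y R      c b y y $  expand R ::= Q c b
  3  $ y b c Q  c b y y $  expand Q ::= λ
  4  $ y b c    c b y y $  match c
  5  $ y b      b y y $    match b
  6  $ y        y y $      match y
  7  $          y $        error: stack empty but input remains

y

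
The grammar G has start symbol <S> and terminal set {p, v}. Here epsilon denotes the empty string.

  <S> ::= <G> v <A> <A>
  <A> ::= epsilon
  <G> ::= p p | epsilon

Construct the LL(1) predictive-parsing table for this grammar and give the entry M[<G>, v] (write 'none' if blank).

<G> ::= epsilon

FIRST(<A>) = {epsilon}
FIRST(<G>) = {epsilon, p}
FIRST(<S>) = {p, v}  (via <G> v <A> <A>)
FOLLOW(<S>) includes $ since <S> is the start symbol.
FOLLOW(<G>): in <S>::=<G> v <A> <A>, <G> is followed by v <A> <A> with FIRST {v}. Thus FOLLOW(<G>) = {v}.
For <G> ::= p p: FIRST(p p) = {p}, so it goes in M[<G>, t] for t ∈ {p}.
For <G> ::= epsilon: FIRST(epsilon) = {epsilon}, so it goes in M[<G>, t] for t ∈ {}; since epsilon ∈ FIRST, also for every t ∈ FOLLOW(<G>) = {v}.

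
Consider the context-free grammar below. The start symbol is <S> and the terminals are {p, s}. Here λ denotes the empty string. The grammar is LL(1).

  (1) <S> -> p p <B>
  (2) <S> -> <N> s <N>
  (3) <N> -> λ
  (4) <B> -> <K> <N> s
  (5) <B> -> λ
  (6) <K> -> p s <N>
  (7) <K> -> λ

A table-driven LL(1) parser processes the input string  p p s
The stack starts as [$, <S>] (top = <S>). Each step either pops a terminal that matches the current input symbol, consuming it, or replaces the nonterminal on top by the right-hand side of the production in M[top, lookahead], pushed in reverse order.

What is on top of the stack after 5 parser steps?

step 1: stack=$ <S>  input=p p s $  — expand <S> -> p p <B>
step 2: stack=$ <B> p p  input=p p s $  — match p
step 3: stack=$ <B> p  input=p s $  — match p
step 4: stack=$ <B>  input=s $  — expand <B> -> <K> <N> s
step 5: stack=$ s <N> <K>  input=s $  — expand <K> -> λ
Stack after step 5: $ s <N> (top = <N>).

<N>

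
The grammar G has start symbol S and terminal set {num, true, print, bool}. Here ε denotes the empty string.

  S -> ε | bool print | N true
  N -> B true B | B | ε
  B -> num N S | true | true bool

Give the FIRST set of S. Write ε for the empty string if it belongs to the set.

FIRST(B) = {num, true}
FIRST(N) = {ε, num, true}  (via B true B, B)
FIRST(S) = {ε, bool, num, true}  (via N true)

{ε, bool, num, true}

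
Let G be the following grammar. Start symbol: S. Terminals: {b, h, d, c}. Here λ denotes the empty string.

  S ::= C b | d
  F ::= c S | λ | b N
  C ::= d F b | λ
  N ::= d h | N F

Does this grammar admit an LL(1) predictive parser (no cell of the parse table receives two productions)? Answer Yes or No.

No

FIRST(S) = {b, d}
FIRST(F) = {λ, b, c}
FIRST(C) = {λ, d}
FIRST(N) = {d}
FOLLOW(S) = {$, b, c}
FOLLOW(F) = {b, c}
FOLLOW(C) = {b}
FOLLOW(N) = {b, c}
Cell M[F, b] receives both F ::= λ and F ::= b N — the grammar is not LL(1).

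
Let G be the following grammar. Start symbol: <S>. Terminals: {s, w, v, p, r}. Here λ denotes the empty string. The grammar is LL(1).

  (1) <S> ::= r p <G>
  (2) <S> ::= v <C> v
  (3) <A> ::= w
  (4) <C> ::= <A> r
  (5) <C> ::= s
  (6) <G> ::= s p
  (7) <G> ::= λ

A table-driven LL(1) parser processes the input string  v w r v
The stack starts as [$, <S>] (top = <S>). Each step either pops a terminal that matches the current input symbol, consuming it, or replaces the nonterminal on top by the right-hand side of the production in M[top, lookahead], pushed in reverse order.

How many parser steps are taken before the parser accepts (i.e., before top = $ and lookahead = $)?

7

     Stack      Input      Action
  1  $ <S>      v w r v $  expand <S> ::= v <C> v
  2  $ v <C> v  v w r v $  match v
  3  $ v <C>    w r v $    expand <C> ::= <A> r
  4  $ v r <A>  w r v $    expand <A> ::= w
  5  $ v r w    w r v $    match w
  6  $ v r      r v $      match r
  7  $ v        v $        match v
Accept reached after 7 steps.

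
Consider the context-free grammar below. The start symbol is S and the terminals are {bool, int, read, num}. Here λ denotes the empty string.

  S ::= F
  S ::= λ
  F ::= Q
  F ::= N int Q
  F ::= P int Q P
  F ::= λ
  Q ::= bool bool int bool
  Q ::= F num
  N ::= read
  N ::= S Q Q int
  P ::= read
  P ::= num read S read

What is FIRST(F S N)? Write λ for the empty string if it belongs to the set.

{bool, num, read}

FIRST(P) = {num, read}
FIRST(S) = {λ, bool, num, read}  (via F)
FIRST(F) = {λ, bool, num, read}  (via Q, N int Q, P int Q P)
FIRST(Q) = {bool, num, read}  (via F num)
FIRST(N) = {bool, num, read}  (via S Q Q int)
FIRST(F S N): take FIRST of each symbol in turn, carrying on past any symbol whose FIRST contains λ; result {bool, num, read}.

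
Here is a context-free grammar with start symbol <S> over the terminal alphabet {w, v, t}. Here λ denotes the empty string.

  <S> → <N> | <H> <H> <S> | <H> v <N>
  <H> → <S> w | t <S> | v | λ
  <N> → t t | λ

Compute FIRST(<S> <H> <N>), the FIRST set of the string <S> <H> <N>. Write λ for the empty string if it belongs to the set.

{λ, t, v, w}

FIRST(<N>) = {λ, t}
FIRST(<S>) = {λ, t, v, w}  (via <N>, <H> <H> <S>, <H> v <N>)
FIRST(<H>) = {λ, t, v, w}  (via <S> w)
FIRST(<S> <H> <N>): take FIRST of each symbol in turn, carrying on past any symbol whose FIRST contains λ; result {λ, t, v, w}.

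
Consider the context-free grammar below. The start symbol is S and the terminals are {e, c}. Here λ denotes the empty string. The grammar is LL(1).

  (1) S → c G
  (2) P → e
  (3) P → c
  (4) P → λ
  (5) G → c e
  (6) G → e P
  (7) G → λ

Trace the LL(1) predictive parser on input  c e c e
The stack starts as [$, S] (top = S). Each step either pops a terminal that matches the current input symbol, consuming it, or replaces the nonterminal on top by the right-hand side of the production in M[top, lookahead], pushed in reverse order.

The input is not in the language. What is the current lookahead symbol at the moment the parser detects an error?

     Stack  Input      Action
  1  $ S    c e c e $  expand S → c G
  2  $ G c  c e c e $  match c
  3  $ G    e c e $    expand G → e P
  4  $ P e  e c e $    match e
  5  $ P    c e $      expand P → c
  6  $ c    c e $      match c
  7  $      e $        error: stack empty but input remains

e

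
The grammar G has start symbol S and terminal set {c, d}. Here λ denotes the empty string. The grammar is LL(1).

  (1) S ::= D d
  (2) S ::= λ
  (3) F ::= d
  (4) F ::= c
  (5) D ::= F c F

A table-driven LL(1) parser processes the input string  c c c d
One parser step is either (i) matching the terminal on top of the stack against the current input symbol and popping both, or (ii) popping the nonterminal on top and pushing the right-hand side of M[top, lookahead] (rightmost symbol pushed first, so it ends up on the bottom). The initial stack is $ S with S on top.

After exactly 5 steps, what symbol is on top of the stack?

F

step 1: stack=$ S  input=c c c d $  — expand S ::= D d
step 2: stack=$ d D  input=c c c d $  — expand D ::= F c F
step 3: stack=$ d F c F  input=c c c d $  — expand F ::= c
step 4: stack=$ d F c c  input=c c c d $  — match c
step 5: stack=$ d F c  input=c c d $  — match c
Stack after step 5: $ d F (top = F).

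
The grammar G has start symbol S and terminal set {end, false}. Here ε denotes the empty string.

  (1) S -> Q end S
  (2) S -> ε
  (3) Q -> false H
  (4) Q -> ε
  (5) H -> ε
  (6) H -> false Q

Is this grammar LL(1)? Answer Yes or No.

FIRST(S) = {ε, end, false}
FIRST(Q) = {ε, false}
FIRST(H) = {ε, false}
FOLLOW(S) = {$}
FOLLOW(Q) = {end}
FOLLOW(H) = {end}
Each cell of M receives at most one production.

Yes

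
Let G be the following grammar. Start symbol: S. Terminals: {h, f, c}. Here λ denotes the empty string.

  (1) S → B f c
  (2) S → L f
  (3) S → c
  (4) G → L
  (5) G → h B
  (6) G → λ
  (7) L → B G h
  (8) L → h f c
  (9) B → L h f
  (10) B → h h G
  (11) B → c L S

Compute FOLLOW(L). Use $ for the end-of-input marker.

FIRST(S) = {c, h}  (via B f c, L f)
FIRST(G) = {λ, c, h}  (via L)
FIRST(L) = {c, h}  (via B G h)
FIRST(B) = {c, h}  (via L h f)
FOLLOW(S) includes $ since S is the start symbol.
FOLLOW(S): in B→c L S, the suffix after S is empty, so FOLLOW(S) ⊇ FOLLOW(B) = {c, f, h}. Thus FOLLOW(S) = {$, c, f, h}.
FOLLOW(G): in L→B G h, G is followed by h with FIRST {h}; in B→h h G, the suffix after G is empty, so FOLLOW(G) ⊇ FOLLOW(B) = {c, f, h}. Thus FOLLOW(G) = {c, f, h}.
FOLLOW(L): in S→L f, L is followed by f with FIRST {f}; in G→L, the suffix after L is empty, so FOLLOW(L) ⊇ FOLLOW(G) = {c, f, h}; in B→L h f, L is followed by h f with FIRST {h}; in B→c L S, L is followed by S with FIRST {c, h}. Thus FOLLOW(L) = {c, f, h}.
FOLLOW(B): in S→B f c, B is followed by f c with FIRST {f}; in G→h B, the suffix after B is empty, so FOLLOW(B) ⊇ FOLLOW(G) = {c, f, h}; in L→B G h, B is followed by G h with FIRST {c, h}. Thus FOLLOW(B) = {c, f, h}.

{c, f, h}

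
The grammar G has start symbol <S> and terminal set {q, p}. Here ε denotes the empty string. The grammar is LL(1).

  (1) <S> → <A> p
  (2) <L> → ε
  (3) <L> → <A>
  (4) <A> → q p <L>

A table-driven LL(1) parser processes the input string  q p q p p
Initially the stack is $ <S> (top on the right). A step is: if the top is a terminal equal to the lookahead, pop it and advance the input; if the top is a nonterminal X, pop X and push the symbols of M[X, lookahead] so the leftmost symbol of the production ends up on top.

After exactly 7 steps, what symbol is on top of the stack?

p

step 1: stack=$ <S>  input=q p q p p $  — expand <S> → <A> p
step 2: stack=$ p <A>  input=q p q p p $  — expand <A> → q p <L>
step 3: stack=$ p <L> p q  input=q p q p p $  — match q
step 4: stack=$ p <L> p  input=p q p p $  — match p
step 5: stack=$ p <L>  input=q p p $  — expand <L> → <A>
step 6: stack=$ p <A>  input=q p p $  — expand <A> → q p <L>
step 7: stack=$ p <L> p q  input=q p p $  — match q
Stack after step 7: $ p <L> p (top = p).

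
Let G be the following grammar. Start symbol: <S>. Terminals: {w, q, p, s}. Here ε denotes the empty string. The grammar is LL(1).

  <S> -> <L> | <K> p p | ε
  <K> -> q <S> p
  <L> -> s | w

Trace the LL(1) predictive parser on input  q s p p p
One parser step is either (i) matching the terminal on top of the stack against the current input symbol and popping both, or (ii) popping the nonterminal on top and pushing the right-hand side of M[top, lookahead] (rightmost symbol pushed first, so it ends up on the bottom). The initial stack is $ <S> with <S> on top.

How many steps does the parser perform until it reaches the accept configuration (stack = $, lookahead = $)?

9

     Stack          Input        Action
  1  $ <S>          q s p p p $  expand <S> -> <K> p p
  2  $ p p <K>      q s p p p $  expand <K> -> q <S> p
  3  $ p p p <S> q  q s p p p $  match q
  4  $ p p p <S>    s p p p $    expand <S> -> <L>
  5  $ p p p <L>    s p p p $    expand <L> -> s
  6  $ p p p s      s p p p $    match s
  7  $ p p p        p p p $      match p
  8  $ p p          p p $        match p
  9  $ p            p $          match p
Accept reached after 9 steps.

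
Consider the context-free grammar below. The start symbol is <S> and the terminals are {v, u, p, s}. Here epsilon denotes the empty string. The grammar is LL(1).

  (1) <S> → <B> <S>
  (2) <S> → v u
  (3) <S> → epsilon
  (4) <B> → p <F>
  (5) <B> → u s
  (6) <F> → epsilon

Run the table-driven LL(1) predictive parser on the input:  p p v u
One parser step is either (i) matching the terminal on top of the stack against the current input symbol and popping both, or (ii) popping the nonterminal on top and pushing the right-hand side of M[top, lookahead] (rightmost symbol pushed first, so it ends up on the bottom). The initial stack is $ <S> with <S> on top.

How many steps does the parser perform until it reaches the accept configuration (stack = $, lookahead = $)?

11

      Stack        Input      Action
   1  $ <S>        p p v u $  expand <S> → <B> <S>
   2  $ <S> <B>    p p v u $  expand <B> → p <F>
   3  $ <S> <F> p  p p v u $  match p
   4  $ <S> <F>    p v u $    expand <F> → epsilon
   5  $ <S>        p v u $    expand <S> → <B> <S>
   6  $ <S> <B>    p v u $    expand <B> → p <F>
   7  $ <S> <F> p  p v u $    match p
   8  $ <S> <F>    v u $      expand <F> → epsilon
   9  $ <S>        v u $      expand <S> → v u
  10  $ u v        v u $      match v
  11  $ u          u $        match u
Accept reached after 11 steps.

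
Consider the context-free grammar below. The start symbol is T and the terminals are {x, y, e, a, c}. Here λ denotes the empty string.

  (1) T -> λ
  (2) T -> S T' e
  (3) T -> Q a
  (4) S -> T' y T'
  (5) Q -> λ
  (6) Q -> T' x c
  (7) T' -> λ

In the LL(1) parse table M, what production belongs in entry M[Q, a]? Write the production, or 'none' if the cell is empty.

FIRST(T') = {λ}
FIRST(S) = {y}  (via T' y T')
FIRST(Q) = {λ, x}  (via T' x c)
FIRST(T) = {λ, a, x, y}  (via S T' e, Q a)
FOLLOW(T) includes $ since T is the start symbol.
FOLLOW(Q): in T->Q a, Q is followed by a with FIRST {a}. Thus FOLLOW(Q) = {a}.
For Q -> λ: FIRST(λ) = {λ}, so it goes in M[Q, t] for t ∈ {}; since λ ∈ FIRST, also for every t ∈ FOLLOW(Q) = {a}.
For Q -> T' x c: FIRST(T' x c) = {x}, so it goes in M[Q, t] for t ∈ {x}.

Q -> λ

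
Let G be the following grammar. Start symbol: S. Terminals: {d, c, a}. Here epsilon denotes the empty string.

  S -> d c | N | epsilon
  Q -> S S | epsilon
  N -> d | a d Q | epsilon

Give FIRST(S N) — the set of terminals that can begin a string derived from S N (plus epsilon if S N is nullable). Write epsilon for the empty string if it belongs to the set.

FIRST(N): from N->d we get {d}; from N->a d Q we get {a}; from N->epsilon we get {epsilon}. So FIRST(N) = {epsilon, a, d}.
FIRST(S): from S->d c we get {d}; from S->N we get {epsilon, a, d}; from S->epsilon we get {epsilon}. So FIRST(S) = {epsilon, a, d}.
FIRST(Q): from Q->S S we get {epsilon, a, d}; from Q->epsilon we get {epsilon}. So FIRST(Q) = {epsilon, a, d}.
FIRST(S N): take FIRST of each symbol in turn, carrying on past any symbol whose FIRST contains epsilon; result {epsilon, a, d}.

{epsilon, a, d}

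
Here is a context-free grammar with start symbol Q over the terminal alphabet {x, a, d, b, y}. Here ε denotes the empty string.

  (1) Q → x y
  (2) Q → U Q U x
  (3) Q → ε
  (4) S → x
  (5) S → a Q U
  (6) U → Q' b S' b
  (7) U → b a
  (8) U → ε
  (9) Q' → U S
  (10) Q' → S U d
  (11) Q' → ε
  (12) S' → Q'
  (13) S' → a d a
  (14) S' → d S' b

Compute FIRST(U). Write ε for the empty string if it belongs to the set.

FIRST(S): from S→x we get {x}; from S→a Q U we get {a}. So FIRST(S) = {a, x}.
FIRST(Q): from Q→x y we get {x}; from Q→U Q U x we get {a, b, x}; from Q→ε we get {ε}. So FIRST(Q) = {ε, a, b, x}.
FIRST(U): from U→Q' b S' b we get {a, b, x}; from U→b a we get {b}; from U→ε we get {ε}. So FIRST(U) = {ε, a, b, x}.
FIRST(Q'): from Q'→U S we get {a, b, x}; from Q'→S U d we get {a, x}; from Q'→ε we get {ε}. So FIRST(Q') = {ε, a, b, x}.
FIRST(S'): from S'→Q' we get {ε, a, b, x}; from S'→a d a we get {a}; from S'→d S' b we get {d}. So FIRST(S') = {ε, a, b, d, x}.

{ε, a, b, x}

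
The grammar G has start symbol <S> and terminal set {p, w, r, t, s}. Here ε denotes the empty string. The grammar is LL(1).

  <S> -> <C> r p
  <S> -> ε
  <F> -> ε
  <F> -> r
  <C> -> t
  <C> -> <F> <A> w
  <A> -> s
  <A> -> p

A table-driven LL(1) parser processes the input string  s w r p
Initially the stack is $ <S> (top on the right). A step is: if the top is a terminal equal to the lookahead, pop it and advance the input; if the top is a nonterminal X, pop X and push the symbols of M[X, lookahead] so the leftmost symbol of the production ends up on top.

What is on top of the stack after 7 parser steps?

step 1: stack=$ <S>  input=s w r p $  — expand <S> -> <C> r p
step 2: stack=$ p r <C>  input=s w r p $  — expand <C> -> <F> <A> w
step 3: stack=$ p r w <A> <F>  input=s w r p $  — expand <F> -> ε
step 4: stack=$ p r w <A>  input=s w r p $  — expand <A> -> s
step 5: stack=$ p r w s  input=s w r p $  — match s
step 6: stack=$ p r w  input=w r p $  — match w
step 7: stack=$ p r  input=r p $  — match r
Stack after step 7: $ p (top = p).

p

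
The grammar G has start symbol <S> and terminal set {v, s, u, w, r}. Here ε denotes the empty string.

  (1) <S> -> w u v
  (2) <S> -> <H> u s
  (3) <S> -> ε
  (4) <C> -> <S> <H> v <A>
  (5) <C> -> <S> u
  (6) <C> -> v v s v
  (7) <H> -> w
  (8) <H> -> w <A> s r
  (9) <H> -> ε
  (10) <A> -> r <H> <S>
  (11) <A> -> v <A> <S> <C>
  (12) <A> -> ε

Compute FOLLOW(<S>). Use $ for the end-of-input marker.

FIRST(<H>): from <H>->w we get {w}; from <H>->w <A> s r we get {w}; from <H>->ε we get {ε}. So FIRST(<H>) = {ε, w}.
FIRST(<A>): from <A>->r <H> <S> we get {r}; from <A>->v <A> <S> <C> we get {v}; from <A>->ε we get {ε}. So FIRST(<A>) = {ε, r, v}.
FIRST(<S>): from <S>->w u v we get {w}; from <S>-><H> u s we get {u, w}; from <S>->ε we get {ε}. So FIRST(<S>) = {ε, u, w}.
FIRST(<C>): from <C>-><S> <H> v <A> we get {u, v, w}; from <C>-><S> u we get {u, w}; from <C>->v v s v we get {v}. So FIRST(<C>) = {u, v, w}.
FOLLOW(<S>) includes $ since <S> is the start symbol.
FOLLOW(<S>): in <C>-><S> <H> v <A>, <S> is followed by <H> v <A> with FIRST {v, w}; in <C>-><S> u, <S> is followed by u with FIRST {u}; in <A>->r <H> <S>, the suffix after <S> is empty, so FOLLOW(<S>) ⊇ FOLLOW(<A>) = {s, u, v, w}; in <A>->v <A> <S> <C>, <S> is followed by <C> with FIRST {u, v, w}. Thus FOLLOW(<S>) = {$, s, u, v, w}.
FOLLOW(<C>): in <A>->v <A> <S> <C>, the suffix after <C> is empty, so FOLLOW(<C>) ⊇ FOLLOW(<A>) = {s, u, v, w}. Thus FOLLOW(<C>) = {s, u, v, w}.
FOLLOW(<A>): in <C>-><S> <H> v <A>, the suffix after <A> is empty, so FOLLOW(<A>) ⊇ FOLLOW(<C>) = {s, u, v, w}; in <H>->w <A> s r, <A> is followed by s r with FIRST {s}; in <A>->v <A> <S> <C>, <A> is followed by <S> <C> with FIRST {u, v, w}. Thus FOLLOW(<A>) = {s, u, v, w}.
FOLLOW(<H>): in <S>-><H> u s, <H> is followed by u s with FIRST {u}; in <C>-><S> <H> v <A>, <H> is followed by v <A> with FIRST {v}; in <A>->r <H> <S>, <H> is followed by <S> with FIRST {ε, u, w}; in <A>->r <H> <S>, the suffix after <H> is nullable, so FOLLOW(<H>) ⊇ FOLLOW(<A>) = {s, u, v, w}. Thus FOLLOW(<H>) = {s, u, v, w}.

{$, s, u, v, w}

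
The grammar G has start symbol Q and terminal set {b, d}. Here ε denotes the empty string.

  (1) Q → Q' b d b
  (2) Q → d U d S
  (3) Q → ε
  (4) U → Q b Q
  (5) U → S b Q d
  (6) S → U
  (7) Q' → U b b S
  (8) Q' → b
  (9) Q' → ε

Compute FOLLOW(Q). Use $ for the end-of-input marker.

{$, b, d}

FIRST(Q): from Q→Q' b d b we get {b, d}; from Q→d U d S we get {d}; from Q→ε we get {ε}. So FIRST(Q) = {ε, b, d}.
FIRST(U): from U→Q b Q we get {b, d}; from U→S b Q d we get {b, d}. So FIRST(U) = {b, d}.
FIRST(S): from S→U we get {b, d}. So FIRST(S) = {b, d}.
FIRST(Q'): from Q'→U b b S we get {b, d}; from Q'→b we get {b}; from Q'→ε we get {ε}. So FIRST(Q') = {ε, b, d}.
FOLLOW(Q) includes $ since Q is the start symbol.
FOLLOW(Q'): in Q→Q' b d b, Q' is followed by b d b with FIRST {b}. Thus FOLLOW(Q') = {b}.
FOLLOW(Q): in U→Q b Q (occurrence 1), Q is followed by b Q with FIRST {b}; in U→Q b Q (occurrence 2), the suffix after Q is empty, so FOLLOW(Q) ⊇ FOLLOW(U) = {$, b, d}; in U→S b Q d, Q is followed by d with FIRST {d}. Thus FOLLOW(Q) = {$, b, d}.
FOLLOW(S): in Q→d U d S, the suffix after S is empty, so FOLLOW(S) ⊇ FOLLOW(Q) = {$, b, d}; in U→S b Q d, S is followed by b Q d with FIRST {b}; in Q'→U b b S, the suffix after S is empty, so FOLLOW(S) ⊇ FOLLOW(Q') = {b}. Thus FOLLOW(S) = {$, b, d}.
FOLLOW(U): in Q→d U d S, U is followed by d S with FIRST {d}; in S→U, the suffix after U is empty, so FOLLOW(U) ⊇ FOLLOW(S) = {$, b, d}; in Q'→U b b S, U is followed by b b S with FIRST {b}. Thus FOLLOW(U) = {$, b, d}.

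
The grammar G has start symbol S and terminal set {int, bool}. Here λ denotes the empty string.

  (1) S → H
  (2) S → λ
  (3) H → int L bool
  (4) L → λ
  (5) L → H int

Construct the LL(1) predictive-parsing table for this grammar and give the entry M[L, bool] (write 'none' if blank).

FIRST(H) = {int}
FIRST(S) = {λ, int}  (via H)
FIRST(L) = {λ, int}  (via H int)
FOLLOW(S) includes $ since S is the start symbol.
FOLLOW(L): in H→int L bool, L is followed by bool with FIRST {bool}. Thus FOLLOW(L) = {bool}.
For L → λ: FIRST(λ) = {λ}, so it goes in M[L, t] for t ∈ {}; since λ ∈ FIRST, also for every t ∈ FOLLOW(L) = {bool}.
For L → H int: FIRST(H int) = {int}, so it goes in M[L, t] for t ∈ {int}.

L → λ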